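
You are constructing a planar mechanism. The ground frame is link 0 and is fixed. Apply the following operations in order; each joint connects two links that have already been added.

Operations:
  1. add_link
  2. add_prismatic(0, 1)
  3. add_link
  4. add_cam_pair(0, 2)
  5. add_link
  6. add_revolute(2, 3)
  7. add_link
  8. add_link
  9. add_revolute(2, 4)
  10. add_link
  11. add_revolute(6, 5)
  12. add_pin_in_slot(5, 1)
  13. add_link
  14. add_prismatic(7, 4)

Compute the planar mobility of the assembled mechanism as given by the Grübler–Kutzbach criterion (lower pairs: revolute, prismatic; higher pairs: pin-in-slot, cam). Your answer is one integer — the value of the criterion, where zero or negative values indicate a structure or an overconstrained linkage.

[1;0;0] (link 0 is ground)
L+ [2;0;0]
P(0,1)∈J1 [2;1;0]
L+ [3;1;0]
C(0,2)∈J2 [3;1;1]
L+ [4;1;1]
R(2,3)∈J1 [4;2;1]
L+ [5;2;1]
L+ [6;2;1]
R(2,4)∈J1 [6;3;1]
L+ [7;3;1]
R(6,5)∈J1 [7;4;1]
PS(5,1)∈J2 [7;4;2]
L+ [8;4;2]
P(7,4)∈J1 [8;5;2]
mobility = 21 − 10 − 2 = 9

M = 9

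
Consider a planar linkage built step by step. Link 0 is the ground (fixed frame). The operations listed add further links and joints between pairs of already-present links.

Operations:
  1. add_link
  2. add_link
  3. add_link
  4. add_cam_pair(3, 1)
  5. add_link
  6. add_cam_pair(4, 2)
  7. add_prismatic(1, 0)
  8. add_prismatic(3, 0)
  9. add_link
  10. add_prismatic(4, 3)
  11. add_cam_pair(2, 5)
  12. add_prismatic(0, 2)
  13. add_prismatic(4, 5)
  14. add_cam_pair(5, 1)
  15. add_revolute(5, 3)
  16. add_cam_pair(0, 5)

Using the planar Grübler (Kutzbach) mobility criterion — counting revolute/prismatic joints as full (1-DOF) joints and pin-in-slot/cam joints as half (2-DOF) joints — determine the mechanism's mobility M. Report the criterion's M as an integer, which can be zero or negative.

ground; <1,0,0>
#1 <2,0,0>
#2 <3,0,0>
#3 <4,0,0>
C:3↔1 J2 <4,0,1>
#4 <5,0,1>
C:4↔2 J2 <5,0,2>
P:1↔0 J1 <5,1,2>
P:3↔0 J1 <5,2,2>
#5 <6,2,2>
P:4↔3 J1 <6,3,2>
C:2↔5 J2 <6,3,3>
P:0↔2 J1 <6,4,3>
P:4↔5 J1 <6,5,3>
C:5↔1 J2 <6,5,4>
R:5↔3 J1 <6,6,4>
C:0↔5 J2 <6,6,5>
3×5 − 2×6 − 1×5 = -2

M = -2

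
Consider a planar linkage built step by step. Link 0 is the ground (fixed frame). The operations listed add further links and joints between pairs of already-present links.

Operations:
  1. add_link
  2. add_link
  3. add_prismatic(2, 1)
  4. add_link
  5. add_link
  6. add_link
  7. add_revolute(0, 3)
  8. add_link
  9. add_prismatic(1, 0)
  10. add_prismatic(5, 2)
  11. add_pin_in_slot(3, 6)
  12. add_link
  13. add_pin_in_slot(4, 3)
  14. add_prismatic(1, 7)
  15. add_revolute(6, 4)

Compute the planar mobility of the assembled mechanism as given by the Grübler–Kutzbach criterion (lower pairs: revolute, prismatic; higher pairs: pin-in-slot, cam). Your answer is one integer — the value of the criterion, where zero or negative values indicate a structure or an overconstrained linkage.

[1;0;0] (link 0 is ground)
L+ [2;0;0]
L+ [3;0;0]
P(2,1)∈J1 [3;1;0]
L+ [4;1;0]
L+ [5;1;0]
L+ [6;1;0]
R(0,3)∈J1 [6;2;0]
L+ [7;2;0]
P(1,0)∈J1 [7;3;0]
P(5,2)∈J1 [7;4;0]
PS(3,6)∈J2 [7;4;1]
L+ [8;4;1]
PS(4,3)∈J2 [8;4;2]
P(1,7)∈J1 [8;5;2]
R(6,4)∈J1 [8;6;2]
mobility = 21 − 12 − 2 = 7

M = 7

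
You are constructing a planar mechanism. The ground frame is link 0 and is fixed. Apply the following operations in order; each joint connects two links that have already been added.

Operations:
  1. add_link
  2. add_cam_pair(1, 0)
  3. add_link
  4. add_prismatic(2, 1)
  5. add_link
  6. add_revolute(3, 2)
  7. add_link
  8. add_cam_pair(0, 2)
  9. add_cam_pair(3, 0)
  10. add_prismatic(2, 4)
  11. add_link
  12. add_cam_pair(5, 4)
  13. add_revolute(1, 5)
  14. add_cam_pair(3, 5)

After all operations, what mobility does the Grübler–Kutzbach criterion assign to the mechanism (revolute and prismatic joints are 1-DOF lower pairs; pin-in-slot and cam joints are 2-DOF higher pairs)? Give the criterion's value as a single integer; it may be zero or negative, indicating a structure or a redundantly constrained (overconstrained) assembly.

link 0 = ground. State L|J1|J2 = 1|0|0
+link1  2|0|0
C(1,0) f=2→J2  2|0|1
+link2  3|0|1
P(2,1) f=1→J1  3|1|1
+link3  4|1|1
R(3,2) f=1→J1  4|2|1
+link4  5|2|1
C(0,2) f=2→J2  5|2|2
C(3,0) f=2→J2  5|2|3
P(2,4) f=1→J1  5|3|3
+link5  6|3|3
C(5,4) f=2→J2  6|3|4
R(1,5) f=1→J1  6|4|4
C(3,5) f=2→J2  6|4|5
M = 3(6−1)−2·4−5 = 15−8−5 = 2

M = 2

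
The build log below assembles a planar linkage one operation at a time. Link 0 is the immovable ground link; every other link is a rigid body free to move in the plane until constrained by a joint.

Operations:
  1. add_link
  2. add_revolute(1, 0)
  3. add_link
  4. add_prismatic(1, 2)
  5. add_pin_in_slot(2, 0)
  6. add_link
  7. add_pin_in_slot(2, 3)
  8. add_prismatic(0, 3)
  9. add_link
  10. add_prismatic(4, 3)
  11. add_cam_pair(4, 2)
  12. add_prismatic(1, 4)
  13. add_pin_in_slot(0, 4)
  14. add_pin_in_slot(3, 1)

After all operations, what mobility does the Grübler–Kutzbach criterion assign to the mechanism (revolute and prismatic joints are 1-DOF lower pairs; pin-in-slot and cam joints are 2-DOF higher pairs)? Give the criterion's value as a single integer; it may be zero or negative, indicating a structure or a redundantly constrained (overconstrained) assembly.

L=1 J1=0 J2=0
add link → L=2 J1=0 J2=0
R@1,0 dof=1 J1 → L=2 J1=1 J2=0
add link → L=3 J1=1 J2=0
P@1,2 dof=1 J1 → L=3 J1=2 J2=0
PS@2,0 dof=2 J2 → L=3 J1=2 J2=1
add link → L=4 J1=2 J2=1
PS@2,3 dof=2 J2 → L=4 J1=2 J2=2
P@0,3 dof=1 J1 → L=4 J1=3 J2=2
add link → L=5 J1=3 J2=2
P@4,3 dof=1 J1 → L=5 J1=4 J2=2
C@4,2 dof=2 J2 → L=5 J1=4 J2=3
P@1,4 dof=1 J1 → L=5 J1=5 J2=3
PS@0,4 dof=2 J2 → L=5 J1=5 J2=4
PS@3,1 dof=2 J2 → L=5 J1=5 J2=5
M=3(L−1)−2J1−J2=3·4−2·5−5=-3

M = -3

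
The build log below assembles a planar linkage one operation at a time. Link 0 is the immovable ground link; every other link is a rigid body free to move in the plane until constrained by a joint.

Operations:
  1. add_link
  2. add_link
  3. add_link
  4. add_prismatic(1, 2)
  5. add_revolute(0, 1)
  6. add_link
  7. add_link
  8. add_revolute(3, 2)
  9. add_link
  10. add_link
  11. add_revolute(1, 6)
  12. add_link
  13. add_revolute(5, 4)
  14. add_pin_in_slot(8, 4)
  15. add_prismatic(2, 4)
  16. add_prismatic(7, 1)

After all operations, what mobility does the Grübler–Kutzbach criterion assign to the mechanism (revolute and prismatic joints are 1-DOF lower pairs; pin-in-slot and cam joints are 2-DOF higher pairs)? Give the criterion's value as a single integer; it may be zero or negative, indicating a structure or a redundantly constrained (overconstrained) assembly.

M = 9

link 0 = ground. State L|J1|J2 = 1|0|0
+link1  2|0|0
+link2  3|0|0
+link3  4|0|0
P(1,2) f=1→J1  4|1|0
R(0,1) f=1→J1  4|2|0
+link4  5|2|0
+link5  6|2|0
R(3,2) f=1→J1  6|3|0
+link6  7|3|0
+link7  8|3|0
R(1,6) f=1→J1  8|4|0
+link8  9|4|0
R(5,4) f=1→J1  9|5|0
PS(8,4) f=2→J2  9|5|1
P(2,4) f=1→J1  9|6|1
P(7,1) f=1→J1  9|7|1
M = 3(9−1)−2·7−1 = 24−14−1 = 9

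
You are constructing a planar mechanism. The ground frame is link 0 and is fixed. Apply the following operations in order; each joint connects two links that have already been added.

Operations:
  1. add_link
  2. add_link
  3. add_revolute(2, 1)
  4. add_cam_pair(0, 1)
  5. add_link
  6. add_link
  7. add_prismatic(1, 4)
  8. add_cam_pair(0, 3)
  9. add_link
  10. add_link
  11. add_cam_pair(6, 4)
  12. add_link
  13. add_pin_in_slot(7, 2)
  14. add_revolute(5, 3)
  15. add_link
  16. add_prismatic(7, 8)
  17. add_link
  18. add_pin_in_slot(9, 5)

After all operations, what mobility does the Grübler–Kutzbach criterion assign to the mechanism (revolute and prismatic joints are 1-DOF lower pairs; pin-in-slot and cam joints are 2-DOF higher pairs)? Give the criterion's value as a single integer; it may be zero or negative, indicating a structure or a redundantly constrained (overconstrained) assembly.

M = 14

link 0 = ground. State L|J1|J2 = 1|0|0
+link1  2|0|0
+link2  3|0|0
R(2,1) f=1→J1  3|1|0
C(0,1) f=2→J2  3|1|1
+link3  4|1|1
+link4  5|1|1
P(1,4) f=1→J1  5|2|1
C(0,3) f=2→J2  5|2|2
+link5  6|2|2
+link6  7|2|2
C(6,4) f=2→J2  7|2|3
+link7  8|2|3
PS(7,2) f=2→J2  8|2|4
R(5,3) f=1→J1  8|3|4
+link8  9|3|4
P(7,8) f=1→J1  9|4|4
+link9  10|4|4
PS(9,5) f=2→J2  10|4|5
M = 3(10−1)−2·4−5 = 27−8−5 = 14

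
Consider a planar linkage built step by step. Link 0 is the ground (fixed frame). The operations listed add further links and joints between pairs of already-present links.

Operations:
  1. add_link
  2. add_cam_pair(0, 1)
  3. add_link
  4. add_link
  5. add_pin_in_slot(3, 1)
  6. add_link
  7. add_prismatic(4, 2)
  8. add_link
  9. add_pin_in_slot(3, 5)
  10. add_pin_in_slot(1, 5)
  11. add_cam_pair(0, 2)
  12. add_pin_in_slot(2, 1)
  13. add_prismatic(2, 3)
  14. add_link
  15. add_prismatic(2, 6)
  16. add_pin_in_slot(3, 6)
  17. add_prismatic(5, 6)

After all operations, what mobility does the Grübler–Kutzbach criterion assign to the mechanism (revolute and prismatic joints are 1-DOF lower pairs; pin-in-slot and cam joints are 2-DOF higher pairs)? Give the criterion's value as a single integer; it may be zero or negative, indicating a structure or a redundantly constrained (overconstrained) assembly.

M = 3

ground; <1,0,0>
#1 <2,0,0>
C:0↔1 J2 <2,0,1>
#2 <3,0,1>
#3 <4,0,1>
PS:3↔1 J2 <4,0,2>
#4 <5,0,2>
P:4↔2 J1 <5,1,2>
#5 <6,1,2>
PS:3↔5 J2 <6,1,3>
PS:1↔5 J2 <6,1,4>
C:0↔2 J2 <6,1,5>
PS:2↔1 J2 <6,1,6>
P:2↔3 J1 <6,2,6>
#6 <7,2,6>
P:2↔6 J1 <7,3,6>
PS:3↔6 J2 <7,3,7>
P:5↔6 J1 <7,4,7>
3×6 − 2×4 − 1×7 = 3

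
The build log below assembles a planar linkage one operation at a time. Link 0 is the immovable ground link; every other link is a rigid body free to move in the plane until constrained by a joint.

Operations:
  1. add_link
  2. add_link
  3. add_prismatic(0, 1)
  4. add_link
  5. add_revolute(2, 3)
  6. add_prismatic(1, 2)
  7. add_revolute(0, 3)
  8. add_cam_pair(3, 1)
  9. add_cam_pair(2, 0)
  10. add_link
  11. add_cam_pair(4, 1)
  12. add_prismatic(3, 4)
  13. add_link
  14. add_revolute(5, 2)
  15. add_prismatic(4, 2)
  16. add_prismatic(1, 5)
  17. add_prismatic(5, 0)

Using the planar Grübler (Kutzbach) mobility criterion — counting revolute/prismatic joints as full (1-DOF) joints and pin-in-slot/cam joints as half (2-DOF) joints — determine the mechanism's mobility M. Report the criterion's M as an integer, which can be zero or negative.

ground; <1,0,0>
#1 <2,0,0>
#2 <3,0,0>
P:0↔1 J1 <3,1,0>
#3 <4,1,0>
R:2↔3 J1 <4,2,0>
P:1↔2 J1 <4,3,0>
R:0↔3 J1 <4,4,0>
C:3↔1 J2 <4,4,1>
C:2↔0 J2 <4,4,2>
#4 <5,4,2>
C:4↔1 J2 <5,4,3>
P:3↔4 J1 <5,5,3>
#5 <6,5,3>
R:5↔2 J1 <6,6,3>
P:4↔2 J1 <6,7,3>
P:1↔5 J1 <6,8,3>
P:5↔0 J1 <6,9,3>
3×5 − 2×9 − 1×3 = -6

M = -6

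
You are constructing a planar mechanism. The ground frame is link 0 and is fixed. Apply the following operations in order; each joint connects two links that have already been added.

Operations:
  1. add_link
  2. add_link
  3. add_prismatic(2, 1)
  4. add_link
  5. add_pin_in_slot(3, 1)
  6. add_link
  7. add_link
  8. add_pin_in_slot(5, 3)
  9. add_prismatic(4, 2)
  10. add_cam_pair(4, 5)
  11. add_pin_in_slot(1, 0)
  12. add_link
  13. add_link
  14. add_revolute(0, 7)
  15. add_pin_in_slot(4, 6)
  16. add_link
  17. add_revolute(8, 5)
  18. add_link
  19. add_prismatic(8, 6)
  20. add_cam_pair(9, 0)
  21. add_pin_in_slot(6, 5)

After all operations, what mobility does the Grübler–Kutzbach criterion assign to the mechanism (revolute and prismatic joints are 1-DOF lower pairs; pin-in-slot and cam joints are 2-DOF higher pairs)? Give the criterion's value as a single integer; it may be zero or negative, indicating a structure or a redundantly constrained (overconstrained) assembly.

M = 10

ground; <1,0,0>
#1 <2,0,0>
#2 <3,0,0>
P:2↔1 J1 <3,1,0>
#3 <4,1,0>
PS:3↔1 J2 <4,1,1>
#4 <5,1,1>
#5 <6,1,1>
PS:5↔3 J2 <6,1,2>
P:4↔2 J1 <6,2,2>
C:4↔5 J2 <6,2,3>
PS:1↔0 J2 <6,2,4>
#6 <7,2,4>
#7 <8,2,4>
R:0↔7 J1 <8,3,4>
PS:4↔6 J2 <8,3,5>
#8 <9,3,5>
R:8↔5 J1 <9,4,5>
#9 <10,4,5>
P:8↔6 J1 <10,5,5>
C:9↔0 J2 <10,5,6>
PS:6↔5 J2 <10,5,7>
3×9 − 2×5 − 1×7 = 10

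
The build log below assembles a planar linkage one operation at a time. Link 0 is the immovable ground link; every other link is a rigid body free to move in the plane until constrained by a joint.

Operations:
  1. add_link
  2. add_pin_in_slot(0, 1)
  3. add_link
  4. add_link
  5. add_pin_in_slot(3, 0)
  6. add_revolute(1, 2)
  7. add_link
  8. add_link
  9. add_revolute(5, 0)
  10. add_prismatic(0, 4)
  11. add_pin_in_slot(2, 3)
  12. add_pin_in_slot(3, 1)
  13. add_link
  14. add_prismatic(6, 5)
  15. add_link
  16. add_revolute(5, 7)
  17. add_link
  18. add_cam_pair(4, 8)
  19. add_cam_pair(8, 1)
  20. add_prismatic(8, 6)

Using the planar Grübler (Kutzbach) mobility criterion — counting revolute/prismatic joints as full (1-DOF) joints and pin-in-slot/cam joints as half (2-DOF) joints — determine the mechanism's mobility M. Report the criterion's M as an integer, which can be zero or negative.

M = 6

ground; <1,0,0>
#1 <2,0,0>
PS:0↔1 J2 <2,0,1>
#2 <3,0,1>
#3 <4,0,1>
PS:3↔0 J2 <4,0,2>
R:1↔2 J1 <4,1,2>
#4 <5,1,2>
#5 <6,1,2>
R:5↔0 J1 <6,2,2>
P:0↔4 J1 <6,3,2>
PS:2↔3 J2 <6,3,3>
PS:3↔1 J2 <6,3,4>
#6 <7,3,4>
P:6↔5 J1 <7,4,4>
#7 <8,4,4>
R:5↔7 J1 <8,5,4>
#8 <9,5,4>
C:4↔8 J2 <9,5,5>
C:8↔1 J2 <9,5,6>
P:8↔6 J1 <9,6,6>
3×8 − 2×6 − 1×6 = 6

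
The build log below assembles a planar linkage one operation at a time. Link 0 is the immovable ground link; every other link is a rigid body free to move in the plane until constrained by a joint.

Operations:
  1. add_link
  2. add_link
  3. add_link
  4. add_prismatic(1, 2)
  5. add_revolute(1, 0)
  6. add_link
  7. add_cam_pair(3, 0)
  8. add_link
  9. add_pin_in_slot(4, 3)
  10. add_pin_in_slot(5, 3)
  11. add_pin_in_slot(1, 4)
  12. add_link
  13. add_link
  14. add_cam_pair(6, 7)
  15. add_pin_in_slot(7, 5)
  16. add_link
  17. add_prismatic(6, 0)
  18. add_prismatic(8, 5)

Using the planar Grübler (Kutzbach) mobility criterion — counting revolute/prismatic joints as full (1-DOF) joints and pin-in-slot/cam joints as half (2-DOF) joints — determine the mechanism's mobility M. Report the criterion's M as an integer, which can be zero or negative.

M = 10

link 0 = ground. State L|J1|J2 = 1|0|0
+link1  2|0|0
+link2  3|0|0
+link3  4|0|0
P(1,2) f=1→J1  4|1|0
R(1,0) f=1→J1  4|2|0
+link4  5|2|0
C(3,0) f=2→J2  5|2|1
+link5  6|2|1
PS(4,3) f=2→J2  6|2|2
PS(5,3) f=2→J2  6|2|3
PS(1,4) f=2→J2  6|2|4
+link6  7|2|4
+link7  8|2|4
C(6,7) f=2→J2  8|2|5
PS(7,5) f=2→J2  8|2|6
+link8  9|2|6
P(6,0) f=1→J1  9|3|6
P(8,5) f=1→J1  9|4|6
M = 3(9−1)−2·4−6 = 24−8−6 = 10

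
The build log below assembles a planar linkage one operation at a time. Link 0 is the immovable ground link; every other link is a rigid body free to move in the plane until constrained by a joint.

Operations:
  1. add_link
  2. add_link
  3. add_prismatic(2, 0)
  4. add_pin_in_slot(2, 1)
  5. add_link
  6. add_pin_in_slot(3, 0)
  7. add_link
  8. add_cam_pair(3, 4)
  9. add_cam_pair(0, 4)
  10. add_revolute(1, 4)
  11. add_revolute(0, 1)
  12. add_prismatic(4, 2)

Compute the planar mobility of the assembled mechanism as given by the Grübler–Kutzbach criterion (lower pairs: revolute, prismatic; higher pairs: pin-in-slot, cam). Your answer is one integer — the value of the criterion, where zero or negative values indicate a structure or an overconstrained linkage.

ground; <1,0,0>
#1 <2,0,0>
#2 <3,0,0>
P:2↔0 J1 <3,1,0>
PS:2↔1 J2 <3,1,1>
#3 <4,1,1>
PS:3↔0 J2 <4,1,2>
#4 <5,1,2>
C:3↔4 J2 <5,1,3>
C:0↔4 J2 <5,1,4>
R:1↔4 J1 <5,2,4>
R:0↔1 J1 <5,3,4>
P:4↔2 J1 <5,4,4>
3×4 − 2×4 − 1×4 = 0

M = 0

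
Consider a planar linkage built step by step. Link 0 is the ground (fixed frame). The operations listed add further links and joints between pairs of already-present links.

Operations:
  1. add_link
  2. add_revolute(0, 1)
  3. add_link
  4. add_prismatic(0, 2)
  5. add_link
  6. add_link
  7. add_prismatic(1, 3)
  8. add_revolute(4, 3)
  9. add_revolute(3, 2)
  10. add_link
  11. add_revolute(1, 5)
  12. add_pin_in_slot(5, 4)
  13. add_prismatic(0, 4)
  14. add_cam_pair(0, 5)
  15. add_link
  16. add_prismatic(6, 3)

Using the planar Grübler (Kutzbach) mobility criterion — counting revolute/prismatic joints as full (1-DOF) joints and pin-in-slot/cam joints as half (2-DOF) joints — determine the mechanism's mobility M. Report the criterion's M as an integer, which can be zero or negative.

ground; <1,0,0>
#1 <2,0,0>
R:0↔1 J1 <2,1,0>
#2 <3,1,0>
P:0↔2 J1 <3,2,0>
#3 <4,2,0>
#4 <5,2,0>
P:1↔3 J1 <5,3,0>
R:4↔3 J1 <5,4,0>
R:3↔2 J1 <5,5,0>
#5 <6,5,0>
R:1↔5 J1 <6,6,0>
PS:5↔4 J2 <6,6,1>
P:0↔4 J1 <6,7,1>
C:0↔5 J2 <6,7,2>
#6 <7,7,2>
P:6↔3 J1 <7,8,2>
3×6 − 2×8 − 1×2 = 0

M = 0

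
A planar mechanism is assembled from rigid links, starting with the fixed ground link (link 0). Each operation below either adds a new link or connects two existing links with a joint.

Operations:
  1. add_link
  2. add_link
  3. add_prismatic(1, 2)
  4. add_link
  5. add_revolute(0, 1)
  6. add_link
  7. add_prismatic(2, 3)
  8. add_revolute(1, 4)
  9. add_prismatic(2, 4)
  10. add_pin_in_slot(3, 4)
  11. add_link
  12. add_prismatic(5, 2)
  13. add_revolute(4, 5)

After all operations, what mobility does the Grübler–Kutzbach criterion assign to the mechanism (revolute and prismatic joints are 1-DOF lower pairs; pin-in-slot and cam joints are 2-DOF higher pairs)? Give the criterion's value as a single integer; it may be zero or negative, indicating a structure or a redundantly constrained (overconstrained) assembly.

ground; <1,0,0>
#1 <2,0,0>
#2 <3,0,0>
P:1↔2 J1 <3,1,0>
#3 <4,1,0>
R:0↔1 J1 <4,2,0>
#4 <5,2,0>
P:2↔3 J1 <5,3,0>
R:1↔4 J1 <5,4,0>
P:2↔4 J1 <5,5,0>
PS:3↔4 J2 <5,5,1>
#5 <6,5,1>
P:5↔2 J1 <6,6,1>
R:4↔5 J1 <6,7,1>
3×5 − 2×7 − 1×1 = 0

M = 0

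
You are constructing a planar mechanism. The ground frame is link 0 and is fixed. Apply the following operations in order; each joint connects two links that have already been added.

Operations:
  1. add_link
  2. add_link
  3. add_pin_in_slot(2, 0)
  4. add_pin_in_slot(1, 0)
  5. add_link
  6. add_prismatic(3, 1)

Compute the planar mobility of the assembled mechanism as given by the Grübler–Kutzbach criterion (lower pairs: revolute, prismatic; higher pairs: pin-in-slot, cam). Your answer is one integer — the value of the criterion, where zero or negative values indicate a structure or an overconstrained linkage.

ground; <1,0,0>
#1 <2,0,0>
#2 <3,0,0>
PS:2↔0 J2 <3,0,1>
PS:1↔0 J2 <3,0,2>
#3 <4,0,2>
P:3↔1 J1 <4,1,2>
3×3 − 2×1 − 1×2 = 5

M = 5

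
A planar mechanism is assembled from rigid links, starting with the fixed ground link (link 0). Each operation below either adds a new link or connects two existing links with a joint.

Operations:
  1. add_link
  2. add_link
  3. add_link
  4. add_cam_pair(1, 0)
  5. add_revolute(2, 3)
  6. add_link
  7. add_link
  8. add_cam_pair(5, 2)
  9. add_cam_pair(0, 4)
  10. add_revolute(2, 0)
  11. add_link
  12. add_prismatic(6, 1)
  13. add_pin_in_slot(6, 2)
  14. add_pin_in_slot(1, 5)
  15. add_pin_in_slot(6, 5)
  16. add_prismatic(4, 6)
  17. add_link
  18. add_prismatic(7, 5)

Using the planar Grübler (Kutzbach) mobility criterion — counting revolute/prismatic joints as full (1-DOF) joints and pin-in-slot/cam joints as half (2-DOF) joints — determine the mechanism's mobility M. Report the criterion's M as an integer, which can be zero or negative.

L=1 J1=0 J2=0
add link → L=2 J1=0 J2=0
add link → L=3 J1=0 J2=0
add link → L=4 J1=0 J2=0
C@1,0 dof=2 J2 → L=4 J1=0 J2=1
R@2,3 dof=1 J1 → L=4 J1=1 J2=1
add link → L=5 J1=1 J2=1
add link → L=6 J1=1 J2=1
C@5,2 dof=2 J2 → L=6 J1=1 J2=2
C@0,4 dof=2 J2 → L=6 J1=1 J2=3
R@2,0 dof=1 J1 → L=6 J1=2 J2=3
add link → L=7 J1=2 J2=3
P@6,1 dof=1 J1 → L=7 J1=3 J2=3
PS@6,2 dof=2 J2 → L=7 J1=3 J2=4
PS@1,5 dof=2 J2 → L=7 J1=3 J2=5
PS@6,5 dof=2 J2 → L=7 J1=3 J2=6
P@4,6 dof=1 J1 → L=7 J1=4 J2=6
add link → L=8 J1=4 J2=6
P@7,5 dof=1 J1 → L=8 J1=5 J2=6
M=3(L−1)−2J1−J2=3·7−2·5−6=5

M = 5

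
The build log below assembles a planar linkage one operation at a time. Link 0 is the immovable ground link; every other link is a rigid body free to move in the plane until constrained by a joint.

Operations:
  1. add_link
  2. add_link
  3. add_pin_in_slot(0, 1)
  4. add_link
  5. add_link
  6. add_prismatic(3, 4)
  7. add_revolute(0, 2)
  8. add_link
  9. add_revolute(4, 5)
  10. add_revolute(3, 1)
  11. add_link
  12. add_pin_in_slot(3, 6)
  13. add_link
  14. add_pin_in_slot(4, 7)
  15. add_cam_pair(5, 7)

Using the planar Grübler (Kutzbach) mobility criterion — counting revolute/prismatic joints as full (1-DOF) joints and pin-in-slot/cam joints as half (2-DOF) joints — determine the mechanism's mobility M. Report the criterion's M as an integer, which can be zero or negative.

link 0 = ground. State L|J1|J2 = 1|0|0
+link1  2|0|0
+link2  3|0|0
PS(0,1) f=2→J2  3|0|1
+link3  4|0|1
+link4  5|0|1
P(3,4) f=1→J1  5|1|1
R(0,2) f=1→J1  5|2|1
+link5  6|2|1
R(4,5) f=1→J1  6|3|1
R(3,1) f=1→J1  6|4|1
+link6  7|4|1
PS(3,6) f=2→J2  7|4|2
+link7  8|4|2
PS(4,7) f=2→J2  8|4|3
C(5,7) f=2→J2  8|4|4
M = 3(8−1)−2·4−4 = 21−8−4 = 9

M = 9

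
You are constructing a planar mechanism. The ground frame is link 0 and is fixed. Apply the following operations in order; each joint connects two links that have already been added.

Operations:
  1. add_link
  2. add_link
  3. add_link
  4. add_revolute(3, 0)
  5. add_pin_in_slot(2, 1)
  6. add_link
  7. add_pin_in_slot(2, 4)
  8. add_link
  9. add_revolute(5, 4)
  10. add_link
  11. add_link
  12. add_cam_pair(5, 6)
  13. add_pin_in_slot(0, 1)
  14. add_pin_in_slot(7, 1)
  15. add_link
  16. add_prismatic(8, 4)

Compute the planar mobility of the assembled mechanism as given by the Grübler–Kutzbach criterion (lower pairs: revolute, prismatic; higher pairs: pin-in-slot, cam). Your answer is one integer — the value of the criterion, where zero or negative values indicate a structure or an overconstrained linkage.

link 0 = ground. State L|J1|J2 = 1|0|0
+link1  2|0|0
+link2  3|0|0
+link3  4|0|0
R(3,0) f=1→J1  4|1|0
PS(2,1) f=2→J2  4|1|1
+link4  5|1|1
PS(2,4) f=2→J2  5|1|2
+link5  6|1|2
R(5,4) f=1→J1  6|2|2
+link6  7|2|2
+link7  8|2|2
C(5,6) f=2→J2  8|2|3
PS(0,1) f=2→J2  8|2|4
PS(7,1) f=2→J2  8|2|5
+link8  9|2|5
P(8,4) f=1→J1  9|3|5
M = 3(9−1)−2·3−5 = 24−6−5 = 13

M = 13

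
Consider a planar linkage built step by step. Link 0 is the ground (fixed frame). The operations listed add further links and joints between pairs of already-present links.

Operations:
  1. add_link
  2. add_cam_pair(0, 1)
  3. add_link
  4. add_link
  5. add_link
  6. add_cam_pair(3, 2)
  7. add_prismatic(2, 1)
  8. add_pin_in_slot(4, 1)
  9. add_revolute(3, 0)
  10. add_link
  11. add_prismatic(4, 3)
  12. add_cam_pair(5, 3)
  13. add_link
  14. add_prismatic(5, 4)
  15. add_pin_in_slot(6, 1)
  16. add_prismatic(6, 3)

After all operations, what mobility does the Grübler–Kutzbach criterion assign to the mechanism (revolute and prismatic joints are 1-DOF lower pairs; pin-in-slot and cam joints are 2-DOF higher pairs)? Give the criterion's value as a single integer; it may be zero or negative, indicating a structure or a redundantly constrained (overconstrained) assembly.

[1;0;0] (link 0 is ground)
L+ [2;0;0]
C(0,1)∈J2 [2;0;1]
L+ [3;0;1]
L+ [4;0;1]
L+ [5;0;1]
C(3,2)∈J2 [5;0;2]
P(2,1)∈J1 [5;1;2]
PS(4,1)∈J2 [5;1;3]
R(3,0)∈J1 [5;2;3]
L+ [6;2;3]
P(4,3)∈J1 [6;3;3]
C(5,3)∈J2 [6;3;4]
L+ [7;3;4]
P(5,4)∈J1 [7;4;4]
PS(6,1)∈J2 [7;4;5]
P(6,3)∈J1 [7;5;5]
mobility = 18 − 10 − 5 = 3

M = 3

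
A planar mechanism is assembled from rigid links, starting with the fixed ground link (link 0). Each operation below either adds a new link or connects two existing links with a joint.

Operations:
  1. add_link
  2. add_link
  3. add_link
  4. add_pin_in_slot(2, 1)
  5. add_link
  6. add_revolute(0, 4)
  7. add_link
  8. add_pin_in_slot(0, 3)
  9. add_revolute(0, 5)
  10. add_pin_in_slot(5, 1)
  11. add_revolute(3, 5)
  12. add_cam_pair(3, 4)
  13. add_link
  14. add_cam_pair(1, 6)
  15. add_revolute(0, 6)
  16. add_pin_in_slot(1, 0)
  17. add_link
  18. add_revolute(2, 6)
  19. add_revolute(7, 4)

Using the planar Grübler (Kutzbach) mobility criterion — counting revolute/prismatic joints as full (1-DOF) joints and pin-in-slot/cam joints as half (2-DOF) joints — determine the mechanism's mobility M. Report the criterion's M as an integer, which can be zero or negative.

M = 3

(L,J1,J2)=(1,0,0); link0 fixed
link1: (2,0,0)
link2: (3,0,0)
link3: (4,0,0)
PS 2-1 [J2]: (4,0,1)
link4: (5,0,1)
R 0-4 [J1]: (5,1,1)
link5: (6,1,1)
PS 0-3 [J2]: (6,1,2)
R 0-5 [J1]: (6,2,2)
PS 5-1 [J2]: (6,2,3)
R 3-5 [J1]: (6,3,3)
C 3-4 [J2]: (6,3,4)
link6: (7,3,4)
C 1-6 [J2]: (7,3,5)
R 0-6 [J1]: (7,4,5)
PS 1-0 [J2]: (7,4,6)
link7: (8,4,6)
R 2-6 [J1]: (8,5,6)
R 7-4 [J1]: (8,6,6)
Grübler: 3·7 − 2·6 − 6 = 3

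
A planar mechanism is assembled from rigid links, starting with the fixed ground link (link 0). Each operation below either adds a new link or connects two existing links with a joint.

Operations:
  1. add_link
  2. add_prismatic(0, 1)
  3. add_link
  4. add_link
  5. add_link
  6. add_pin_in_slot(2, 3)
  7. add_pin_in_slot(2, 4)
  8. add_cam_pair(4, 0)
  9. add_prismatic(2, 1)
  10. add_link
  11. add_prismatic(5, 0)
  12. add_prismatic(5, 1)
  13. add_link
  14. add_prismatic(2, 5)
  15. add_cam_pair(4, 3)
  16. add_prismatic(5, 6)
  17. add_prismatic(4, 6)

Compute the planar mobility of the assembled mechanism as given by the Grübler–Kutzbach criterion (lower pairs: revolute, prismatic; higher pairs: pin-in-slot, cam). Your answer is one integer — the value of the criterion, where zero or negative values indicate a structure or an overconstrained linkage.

L=1 J1=0 J2=0
add link → L=2 J1=0 J2=0
P@0,1 dof=1 J1 → L=2 J1=1 J2=0
add link → L=3 J1=1 J2=0
add link → L=4 J1=1 J2=0
add link → L=5 J1=1 J2=0
PS@2,3 dof=2 J2 → L=5 J1=1 J2=1
PS@2,4 dof=2 J2 → L=5 J1=1 J2=2
C@4,0 dof=2 J2 → L=5 J1=1 J2=3
P@2,1 dof=1 J1 → L=5 J1=2 J2=3
add link → L=6 J1=2 J2=3
P@5,0 dof=1 J1 → L=6 J1=3 J2=3
P@5,1 dof=1 J1 → L=6 J1=4 J2=3
add link → L=7 J1=4 J2=3
P@2,5 dof=1 J1 → L=7 J1=5 J2=3
C@4,3 dof=2 J2 → L=7 J1=5 J2=4
P@5,6 dof=1 J1 → L=7 J1=6 J2=4
P@4,6 dof=1 J1 → L=7 J1=7 J2=4
M=3(L−1)−2J1−J2=3·6−2·7−4=0

M = 0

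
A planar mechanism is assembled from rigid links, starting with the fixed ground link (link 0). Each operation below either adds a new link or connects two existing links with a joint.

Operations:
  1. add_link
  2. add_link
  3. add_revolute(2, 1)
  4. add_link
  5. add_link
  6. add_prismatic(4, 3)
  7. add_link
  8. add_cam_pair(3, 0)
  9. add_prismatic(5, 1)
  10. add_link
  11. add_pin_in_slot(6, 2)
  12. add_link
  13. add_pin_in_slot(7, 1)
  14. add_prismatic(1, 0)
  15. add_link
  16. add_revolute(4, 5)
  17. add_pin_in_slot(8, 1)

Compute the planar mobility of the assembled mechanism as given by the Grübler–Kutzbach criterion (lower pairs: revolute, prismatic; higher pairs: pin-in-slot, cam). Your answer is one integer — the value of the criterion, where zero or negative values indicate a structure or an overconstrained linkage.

link 0 = ground. State L|J1|J2 = 1|0|0
+link1  2|0|0
+link2  3|0|0
R(2,1) f=1→J1  3|1|0
+link3  4|1|0
+link4  5|1|0
P(4,3) f=1→J1  5|2|0
+link5  6|2|0
C(3,0) f=2→J2  6|2|1
P(5,1) f=1→J1  6|3|1
+link6  7|3|1
PS(6,2) f=2→J2  7|3|2
+link7  8|3|2
PS(7,1) f=2→J2  8|3|3
P(1,0) f=1→J1  8|4|3
+link8  9|4|3
R(4,5) f=1→J1  9|5|3
PS(8,1) f=2→J2  9|5|4
M = 3(9−1)−2·5−4 = 24−10−4 = 10

M = 10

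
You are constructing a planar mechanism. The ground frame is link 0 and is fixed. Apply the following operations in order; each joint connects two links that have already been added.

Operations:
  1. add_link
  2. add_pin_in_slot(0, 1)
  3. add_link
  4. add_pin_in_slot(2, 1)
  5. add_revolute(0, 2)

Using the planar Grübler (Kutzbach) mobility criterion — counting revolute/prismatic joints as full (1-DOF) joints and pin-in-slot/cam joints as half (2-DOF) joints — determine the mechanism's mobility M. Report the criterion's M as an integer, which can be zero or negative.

L=1 J1=0 J2=0
add link → L=2 J1=0 J2=0
PS@0,1 dof=2 J2 → L=2 J1=0 J2=1
add link → L=3 J1=0 J2=1
PS@2,1 dof=2 J2 → L=3 J1=0 J2=2
R@0,2 dof=1 J1 → L=3 J1=1 J2=2
M=3(L−1)−2J1−J2=3·2−2·1−2=2

M = 2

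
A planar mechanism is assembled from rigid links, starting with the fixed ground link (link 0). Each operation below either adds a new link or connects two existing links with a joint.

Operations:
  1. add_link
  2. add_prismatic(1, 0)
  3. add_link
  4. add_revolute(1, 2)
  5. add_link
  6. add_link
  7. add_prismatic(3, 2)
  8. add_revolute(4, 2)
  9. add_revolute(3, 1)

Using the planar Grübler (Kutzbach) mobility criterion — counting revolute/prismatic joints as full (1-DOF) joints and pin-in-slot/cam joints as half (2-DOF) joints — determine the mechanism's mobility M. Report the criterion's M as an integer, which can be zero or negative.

L=1 J1=0 J2=0
add link → L=2 J1=0 J2=0
P@1,0 dof=1 J1 → L=2 J1=1 J2=0
add link → L=3 J1=1 J2=0
R@1,2 dof=1 J1 → L=3 J1=2 J2=0
add link → L=4 J1=2 J2=0
add link → L=5 J1=2 J2=0
P@3,2 dof=1 J1 → L=5 J1=3 J2=0
R@4,2 dof=1 J1 → L=5 J1=4 J2=0
R@3,1 dof=1 J1 → L=5 J1=5 J2=0
M=3(L−1)−2J1−J2=3·4−2·5−0=2

M = 2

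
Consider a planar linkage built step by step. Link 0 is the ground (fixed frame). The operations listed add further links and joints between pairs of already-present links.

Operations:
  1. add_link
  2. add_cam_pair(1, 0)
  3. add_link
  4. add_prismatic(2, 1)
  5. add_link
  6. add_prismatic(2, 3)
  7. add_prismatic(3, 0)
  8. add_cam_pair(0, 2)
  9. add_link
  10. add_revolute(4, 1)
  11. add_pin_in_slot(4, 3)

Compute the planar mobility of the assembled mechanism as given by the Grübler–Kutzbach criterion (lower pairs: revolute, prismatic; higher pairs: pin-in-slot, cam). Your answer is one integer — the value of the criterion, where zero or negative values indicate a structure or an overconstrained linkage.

M = 1

L=1 J1=0 J2=0
add link → L=2 J1=0 J2=0
C@1,0 dof=2 J2 → L=2 J1=0 J2=1
add link → L=3 J1=0 J2=1
P@2,1 dof=1 J1 → L=3 J1=1 J2=1
add link → L=4 J1=1 J2=1
P@2,3 dof=1 J1 → L=4 J1=2 J2=1
P@3,0 dof=1 J1 → L=4 J1=3 J2=1
C@0,2 dof=2 J2 → L=4 J1=3 J2=2
add link → L=5 J1=3 J2=2
R@4,1 dof=1 J1 → L=5 J1=4 J2=2
PS@4,3 dof=2 J2 → L=5 J1=4 J2=3
M=3(L−1)−2J1−J2=3·4−2·4−3=1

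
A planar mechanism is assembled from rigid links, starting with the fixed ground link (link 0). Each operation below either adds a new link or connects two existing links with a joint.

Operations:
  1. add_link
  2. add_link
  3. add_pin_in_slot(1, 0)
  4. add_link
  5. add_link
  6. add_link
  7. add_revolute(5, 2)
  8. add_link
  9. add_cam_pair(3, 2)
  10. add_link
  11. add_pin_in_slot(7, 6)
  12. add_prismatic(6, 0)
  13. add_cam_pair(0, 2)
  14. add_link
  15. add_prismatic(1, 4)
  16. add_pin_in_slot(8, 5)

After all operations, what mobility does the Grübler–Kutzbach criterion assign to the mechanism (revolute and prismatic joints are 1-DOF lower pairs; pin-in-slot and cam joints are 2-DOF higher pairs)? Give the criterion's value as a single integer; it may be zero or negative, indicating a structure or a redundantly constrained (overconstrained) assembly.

link 0 = ground. State L|J1|J2 = 1|0|0
+link1  2|0|0
+link2  3|0|0
PS(1,0) f=2→J2  3|0|1
+link3  4|0|1
+link4  5|0|1
+link5  6|0|1
R(5,2) f=1→J1  6|1|1
+link6  7|1|1
C(3,2) f=2→J2  7|1|2
+link7  8|1|2
PS(7,6) f=2→J2  8|1|3
P(6,0) f=1→J1  8|2|3
C(0,2) f=2→J2  8|2|4
+link8  9|2|4
P(1,4) f=1→J1  9|3|4
PS(8,5) f=2→J2  9|3|5
M = 3(9−1)−2·3−5 = 24−6−5 = 13

M = 13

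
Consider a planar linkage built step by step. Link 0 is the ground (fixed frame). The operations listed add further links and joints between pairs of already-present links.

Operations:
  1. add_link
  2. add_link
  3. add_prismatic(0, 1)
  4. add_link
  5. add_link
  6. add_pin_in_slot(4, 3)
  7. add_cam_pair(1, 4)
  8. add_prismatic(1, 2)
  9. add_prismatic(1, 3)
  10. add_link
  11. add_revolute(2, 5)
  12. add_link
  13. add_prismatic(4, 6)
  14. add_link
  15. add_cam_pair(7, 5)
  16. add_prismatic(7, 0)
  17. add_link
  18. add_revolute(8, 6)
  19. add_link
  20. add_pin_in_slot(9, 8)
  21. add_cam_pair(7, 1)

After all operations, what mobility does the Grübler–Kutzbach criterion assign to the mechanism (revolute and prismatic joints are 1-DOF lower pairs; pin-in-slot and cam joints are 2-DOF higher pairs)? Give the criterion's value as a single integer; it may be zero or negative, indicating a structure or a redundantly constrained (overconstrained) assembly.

M = 8

[1;0;0] (link 0 is ground)
L+ [2;0;0]
L+ [3;0;0]
P(0,1)∈J1 [3;1;0]
L+ [4;1;0]
L+ [5;1;0]
PS(4,3)∈J2 [5;1;1]
C(1,4)∈J2 [5;1;2]
P(1,2)∈J1 [5;2;2]
P(1,3)∈J1 [5;3;2]
L+ [6;3;2]
R(2,5)∈J1 [6;4;2]
L+ [7;4;2]
P(4,6)∈J1 [7;5;2]
L+ [8;5;2]
C(7,5)∈J2 [8;5;3]
P(7,0)∈J1 [8;6;3]
L+ [9;6;3]
R(8,6)∈J1 [9;7;3]
L+ [10;7;3]
PS(9,8)∈J2 [10;7;4]
C(7,1)∈J2 [10;7;5]
mobility = 27 − 14 − 5 = 8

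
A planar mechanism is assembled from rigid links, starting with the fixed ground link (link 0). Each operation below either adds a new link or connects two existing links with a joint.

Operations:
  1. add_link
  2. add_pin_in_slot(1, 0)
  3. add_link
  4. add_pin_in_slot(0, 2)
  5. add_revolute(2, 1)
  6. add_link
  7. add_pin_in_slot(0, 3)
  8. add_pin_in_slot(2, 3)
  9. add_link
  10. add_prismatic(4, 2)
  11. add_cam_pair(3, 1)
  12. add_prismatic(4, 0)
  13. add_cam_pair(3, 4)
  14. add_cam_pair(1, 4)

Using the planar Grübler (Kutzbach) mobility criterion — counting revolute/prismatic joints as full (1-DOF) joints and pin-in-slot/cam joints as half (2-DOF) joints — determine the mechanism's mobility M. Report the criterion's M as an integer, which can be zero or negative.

L=1 J1=0 J2=0
add link → L=2 J1=0 J2=0
PS@1,0 dof=2 J2 → L=2 J1=0 J2=1
add link → L=3 J1=0 J2=1
PS@0,2 dof=2 J2 → L=3 J1=0 J2=2
R@2,1 dof=1 J1 → L=3 J1=1 J2=2
add link → L=4 J1=1 J2=2
PS@0,3 dof=2 J2 → L=4 J1=1 J2=3
PS@2,3 dof=2 J2 → L=4 J1=1 J2=4
add link → L=5 J1=1 J2=4
P@4,2 dof=1 J1 → L=5 J1=2 J2=4
C@3,1 dof=2 J2 → L=5 J1=2 J2=5
P@4,0 dof=1 J1 → L=5 J1=3 J2=5
C@3,4 dof=2 J2 → L=5 J1=3 J2=6
C@1,4 dof=2 J2 → L=5 J1=3 J2=7
M=3(L−1)−2J1−J2=3·4−2·3−7=-1

M = -1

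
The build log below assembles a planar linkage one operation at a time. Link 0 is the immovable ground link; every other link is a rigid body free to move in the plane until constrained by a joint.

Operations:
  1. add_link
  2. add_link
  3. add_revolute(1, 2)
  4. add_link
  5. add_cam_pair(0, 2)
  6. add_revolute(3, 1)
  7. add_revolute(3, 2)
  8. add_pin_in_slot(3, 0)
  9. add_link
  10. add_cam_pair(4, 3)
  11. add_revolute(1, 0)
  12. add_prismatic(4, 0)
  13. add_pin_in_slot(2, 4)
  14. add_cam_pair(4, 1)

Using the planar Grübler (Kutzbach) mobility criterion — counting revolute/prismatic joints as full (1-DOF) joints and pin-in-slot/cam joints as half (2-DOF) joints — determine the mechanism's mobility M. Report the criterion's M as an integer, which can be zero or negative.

link 0 = ground. State L|J1|J2 = 1|0|0
+link1  2|0|0
+link2  3|0|0
R(1,2) f=1→J1  3|1|0
+link3  4|1|0
C(0,2) f=2→J2  4|1|1
R(3,1) f=1→J1  4|2|1
R(3,2) f=1→J1  4|3|1
PS(3,0) f=2→J2  4|3|2
+link4  5|3|2
C(4,3) f=2→J2  5|3|3
R(1,0) f=1→J1  5|4|3
P(4,0) f=1→J1  5|5|3
PS(2,4) f=2→J2  5|5|4
C(4,1) f=2→J2  5|5|5
M = 3(5−1)−2·5−5 = 12−10−5 = -3

M = -3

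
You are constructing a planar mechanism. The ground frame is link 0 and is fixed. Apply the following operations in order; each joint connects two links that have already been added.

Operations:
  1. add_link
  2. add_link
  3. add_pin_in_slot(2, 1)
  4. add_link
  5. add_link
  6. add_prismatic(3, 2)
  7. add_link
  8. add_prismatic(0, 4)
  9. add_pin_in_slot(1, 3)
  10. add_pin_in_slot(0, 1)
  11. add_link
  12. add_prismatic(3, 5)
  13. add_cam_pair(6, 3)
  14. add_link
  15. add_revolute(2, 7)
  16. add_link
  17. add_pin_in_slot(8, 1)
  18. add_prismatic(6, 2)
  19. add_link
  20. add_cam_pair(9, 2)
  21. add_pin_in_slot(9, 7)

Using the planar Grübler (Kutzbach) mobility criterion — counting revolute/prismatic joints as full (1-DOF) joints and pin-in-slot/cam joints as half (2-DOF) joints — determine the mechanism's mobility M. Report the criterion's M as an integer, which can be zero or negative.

[1;0;0] (link 0 is ground)
L+ [2;0;0]
L+ [3;0;0]
PS(2,1)∈J2 [3;0;1]
L+ [4;0;1]
L+ [5;0;1]
P(3,2)∈J1 [5;1;1]
L+ [6;1;1]
P(0,4)∈J1 [6;2;1]
PS(1,3)∈J2 [6;2;2]
PS(0,1)∈J2 [6;2;3]
L+ [7;2;3]
P(3,5)∈J1 [7;3;3]
C(6,3)∈J2 [7;3;4]
L+ [8;3;4]
R(2,7)∈J1 [8;4;4]
L+ [9;4;4]
PS(8,1)∈J2 [9;4;5]
P(6,2)∈J1 [9;5;5]
L+ [10;5;5]
C(9,2)∈J2 [10;5;6]
PS(9,7)∈J2 [10;5;7]
mobility = 27 − 10 − 7 = 10

M = 10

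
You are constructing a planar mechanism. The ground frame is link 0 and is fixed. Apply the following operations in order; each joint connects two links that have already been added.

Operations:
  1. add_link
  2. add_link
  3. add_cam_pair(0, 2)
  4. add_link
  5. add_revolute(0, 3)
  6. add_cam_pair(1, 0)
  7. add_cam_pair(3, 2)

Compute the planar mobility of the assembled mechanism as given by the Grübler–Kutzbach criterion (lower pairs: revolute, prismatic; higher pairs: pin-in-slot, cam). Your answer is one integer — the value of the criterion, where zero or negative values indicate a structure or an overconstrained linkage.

M = 4

link 0 = ground. State L|J1|J2 = 1|0|0
+link1  2|0|0
+link2  3|0|0
C(0,2) f=2→J2  3|0|1
+link3  4|0|1
R(0,3) f=1→J1  4|1|1
C(1,0) f=2→J2  4|1|2
C(3,2) f=2→J2  4|1|3
M = 3(4−1)−2·1−3 = 9−2−3 = 4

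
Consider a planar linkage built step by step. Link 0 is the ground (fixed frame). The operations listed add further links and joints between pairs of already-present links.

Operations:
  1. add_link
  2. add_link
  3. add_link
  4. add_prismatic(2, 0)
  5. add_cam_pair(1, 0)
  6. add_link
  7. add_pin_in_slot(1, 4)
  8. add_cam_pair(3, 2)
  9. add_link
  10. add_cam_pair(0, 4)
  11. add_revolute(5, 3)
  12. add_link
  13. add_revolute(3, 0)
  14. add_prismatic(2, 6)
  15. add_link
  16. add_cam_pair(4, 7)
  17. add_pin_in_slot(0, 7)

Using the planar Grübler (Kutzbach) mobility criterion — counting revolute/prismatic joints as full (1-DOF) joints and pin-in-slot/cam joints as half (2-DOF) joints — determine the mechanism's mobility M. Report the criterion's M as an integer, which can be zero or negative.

M = 7

[1;0;0] (link 0 is ground)
L+ [2;0;0]
L+ [3;0;0]
L+ [4;0;0]
P(2,0)∈J1 [4;1;0]
C(1,0)∈J2 [4;1;1]
L+ [5;1;1]
PS(1,4)∈J2 [5;1;2]
C(3,2)∈J2 [5;1;3]
L+ [6;1;3]
C(0,4)∈J2 [6;1;4]
R(5,3)∈J1 [6;2;4]
L+ [7;2;4]
R(3,0)∈J1 [7;3;4]
P(2,6)∈J1 [7;4;4]
L+ [8;4;4]
C(4,7)∈J2 [8;4;5]
PS(0,7)∈J2 [8;4;6]
mobility = 21 − 8 − 6 = 7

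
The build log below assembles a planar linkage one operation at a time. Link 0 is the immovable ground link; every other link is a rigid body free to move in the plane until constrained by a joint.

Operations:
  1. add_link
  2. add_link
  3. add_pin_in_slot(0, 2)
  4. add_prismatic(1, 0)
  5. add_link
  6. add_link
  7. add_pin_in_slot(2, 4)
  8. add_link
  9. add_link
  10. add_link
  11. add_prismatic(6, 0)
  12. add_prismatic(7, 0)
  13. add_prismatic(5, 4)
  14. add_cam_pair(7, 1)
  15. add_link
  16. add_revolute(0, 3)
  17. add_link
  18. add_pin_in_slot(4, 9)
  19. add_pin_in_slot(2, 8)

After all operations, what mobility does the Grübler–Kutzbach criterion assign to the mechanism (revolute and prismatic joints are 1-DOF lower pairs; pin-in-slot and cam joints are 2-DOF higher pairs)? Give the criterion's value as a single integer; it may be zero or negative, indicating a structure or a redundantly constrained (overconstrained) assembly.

M = 12

ground; <1,0,0>
#1 <2,0,0>
#2 <3,0,0>
PS:0↔2 J2 <3,0,1>
P:1↔0 J1 <3,1,1>
#3 <4,1,1>
#4 <5,1,1>
PS:2↔4 J2 <5,1,2>
#5 <6,1,2>
#6 <7,1,2>
#7 <8,1,2>
P:6↔0 J1 <8,2,2>
P:7↔0 J1 <8,3,2>
P:5↔4 J1 <8,4,2>
C:7↔1 J2 <8,4,3>
#8 <9,4,3>
R:0↔3 J1 <9,5,3>
#9 <10,5,3>
PS:4↔9 J2 <10,5,4>
PS:2↔8 J2 <10,5,5>
3×9 − 2×5 − 1×5 = 12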